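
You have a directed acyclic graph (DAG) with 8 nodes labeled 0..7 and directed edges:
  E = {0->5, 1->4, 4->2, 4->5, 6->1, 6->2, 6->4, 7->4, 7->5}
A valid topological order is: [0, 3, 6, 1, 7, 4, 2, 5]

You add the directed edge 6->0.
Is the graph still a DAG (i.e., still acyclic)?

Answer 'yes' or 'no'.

Given toposort: [0, 3, 6, 1, 7, 4, 2, 5]
Position of 6: index 2; position of 0: index 0
New edge 6->0: backward (u after v in old order)
Backward edge: old toposort is now invalid. Check if this creates a cycle.
Does 0 already reach 6? Reachable from 0: [0, 5]. NO -> still a DAG (reorder needed).
Still a DAG? yes

Answer: yes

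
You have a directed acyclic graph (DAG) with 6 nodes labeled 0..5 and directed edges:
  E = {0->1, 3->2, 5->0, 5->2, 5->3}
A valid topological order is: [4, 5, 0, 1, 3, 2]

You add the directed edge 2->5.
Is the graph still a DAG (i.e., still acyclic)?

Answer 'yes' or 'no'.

Answer: no

Derivation:
Given toposort: [4, 5, 0, 1, 3, 2]
Position of 2: index 5; position of 5: index 1
New edge 2->5: backward (u after v in old order)
Backward edge: old toposort is now invalid. Check if this creates a cycle.
Does 5 already reach 2? Reachable from 5: [0, 1, 2, 3, 5]. YES -> cycle!
Still a DAG? no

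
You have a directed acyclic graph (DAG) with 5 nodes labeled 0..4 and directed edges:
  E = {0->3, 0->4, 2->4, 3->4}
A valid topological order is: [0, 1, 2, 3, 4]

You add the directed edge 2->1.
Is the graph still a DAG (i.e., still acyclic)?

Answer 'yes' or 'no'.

Given toposort: [0, 1, 2, 3, 4]
Position of 2: index 2; position of 1: index 1
New edge 2->1: backward (u after v in old order)
Backward edge: old toposort is now invalid. Check if this creates a cycle.
Does 1 already reach 2? Reachable from 1: [1]. NO -> still a DAG (reorder needed).
Still a DAG? yes

Answer: yes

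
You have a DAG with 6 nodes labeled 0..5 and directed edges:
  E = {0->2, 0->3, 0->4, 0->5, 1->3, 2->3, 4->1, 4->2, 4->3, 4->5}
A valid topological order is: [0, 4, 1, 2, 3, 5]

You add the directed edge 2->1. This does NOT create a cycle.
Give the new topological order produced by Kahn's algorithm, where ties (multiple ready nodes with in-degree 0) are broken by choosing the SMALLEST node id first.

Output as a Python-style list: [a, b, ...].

Answer: [0, 4, 2, 1, 3, 5]

Derivation:
Old toposort: [0, 4, 1, 2, 3, 5]
Added edge: 2->1
Position of 2 (3) > position of 1 (2). Must reorder: 2 must now come before 1.
Run Kahn's algorithm (break ties by smallest node id):
  initial in-degrees: [0, 2, 2, 4, 1, 2]
  ready (indeg=0): [0]
  pop 0: indeg[2]->1; indeg[3]->3; indeg[4]->0; indeg[5]->1 | ready=[4] | order so far=[0]
  pop 4: indeg[1]->1; indeg[2]->0; indeg[3]->2; indeg[5]->0 | ready=[2, 5] | order so far=[0, 4]
  pop 2: indeg[1]->0; indeg[3]->1 | ready=[1, 5] | order so far=[0, 4, 2]
  pop 1: indeg[3]->0 | ready=[3, 5] | order so far=[0, 4, 2, 1]
  pop 3: no out-edges | ready=[5] | order so far=[0, 4, 2, 1, 3]
  pop 5: no out-edges | ready=[] | order so far=[0, 4, 2, 1, 3, 5]
  Result: [0, 4, 2, 1, 3, 5]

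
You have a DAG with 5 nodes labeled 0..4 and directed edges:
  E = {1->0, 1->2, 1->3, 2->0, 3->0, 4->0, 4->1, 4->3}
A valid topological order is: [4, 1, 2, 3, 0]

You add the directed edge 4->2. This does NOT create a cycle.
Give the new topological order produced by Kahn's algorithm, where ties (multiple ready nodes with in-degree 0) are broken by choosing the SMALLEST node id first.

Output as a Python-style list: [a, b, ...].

Old toposort: [4, 1, 2, 3, 0]
Added edge: 4->2
Position of 4 (0) < position of 2 (2). Old order still valid.
Run Kahn's algorithm (break ties by smallest node id):
  initial in-degrees: [4, 1, 2, 2, 0]
  ready (indeg=0): [4]
  pop 4: indeg[0]->3; indeg[1]->0; indeg[2]->1; indeg[3]->1 | ready=[1] | order so far=[4]
  pop 1: indeg[0]->2; indeg[2]->0; indeg[3]->0 | ready=[2, 3] | order so far=[4, 1]
  pop 2: indeg[0]->1 | ready=[3] | order so far=[4, 1, 2]
  pop 3: indeg[0]->0 | ready=[0] | order so far=[4, 1, 2, 3]
  pop 0: no out-edges | ready=[] | order so far=[4, 1, 2, 3, 0]
  Result: [4, 1, 2, 3, 0]

Answer: [4, 1, 2, 3, 0]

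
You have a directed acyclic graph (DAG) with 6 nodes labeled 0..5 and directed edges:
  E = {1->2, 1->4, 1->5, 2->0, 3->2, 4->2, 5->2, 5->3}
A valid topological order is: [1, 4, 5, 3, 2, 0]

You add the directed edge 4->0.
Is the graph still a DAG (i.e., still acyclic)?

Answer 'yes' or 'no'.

Given toposort: [1, 4, 5, 3, 2, 0]
Position of 4: index 1; position of 0: index 5
New edge 4->0: forward
Forward edge: respects the existing order. Still a DAG, same toposort still valid.
Still a DAG? yes

Answer: yes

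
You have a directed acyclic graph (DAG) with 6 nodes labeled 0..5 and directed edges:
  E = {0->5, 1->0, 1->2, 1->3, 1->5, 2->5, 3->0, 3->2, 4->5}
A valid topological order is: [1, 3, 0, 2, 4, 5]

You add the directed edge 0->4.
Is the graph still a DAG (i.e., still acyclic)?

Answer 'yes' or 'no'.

Answer: yes

Derivation:
Given toposort: [1, 3, 0, 2, 4, 5]
Position of 0: index 2; position of 4: index 4
New edge 0->4: forward
Forward edge: respects the existing order. Still a DAG, same toposort still valid.
Still a DAG? yes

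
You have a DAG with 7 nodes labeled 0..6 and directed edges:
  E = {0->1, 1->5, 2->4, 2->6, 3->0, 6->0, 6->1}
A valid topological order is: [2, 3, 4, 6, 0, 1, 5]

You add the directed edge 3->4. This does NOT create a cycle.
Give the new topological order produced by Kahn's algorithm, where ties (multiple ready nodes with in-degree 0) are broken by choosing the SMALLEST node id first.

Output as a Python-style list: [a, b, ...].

Answer: [2, 3, 4, 6, 0, 1, 5]

Derivation:
Old toposort: [2, 3, 4, 6, 0, 1, 5]
Added edge: 3->4
Position of 3 (1) < position of 4 (2). Old order still valid.
Run Kahn's algorithm (break ties by smallest node id):
  initial in-degrees: [2, 2, 0, 0, 2, 1, 1]
  ready (indeg=0): [2, 3]
  pop 2: indeg[4]->1; indeg[6]->0 | ready=[3, 6] | order so far=[2]
  pop 3: indeg[0]->1; indeg[4]->0 | ready=[4, 6] | order so far=[2, 3]
  pop 4: no out-edges | ready=[6] | order so far=[2, 3, 4]
  pop 6: indeg[0]->0; indeg[1]->1 | ready=[0] | order so far=[2, 3, 4, 6]
  pop 0: indeg[1]->0 | ready=[1] | order so far=[2, 3, 4, 6, 0]
  pop 1: indeg[5]->0 | ready=[5] | order so far=[2, 3, 4, 6, 0, 1]
  pop 5: no out-edges | ready=[] | order so far=[2, 3, 4, 6, 0, 1, 5]
  Result: [2, 3, 4, 6, 0, 1, 5]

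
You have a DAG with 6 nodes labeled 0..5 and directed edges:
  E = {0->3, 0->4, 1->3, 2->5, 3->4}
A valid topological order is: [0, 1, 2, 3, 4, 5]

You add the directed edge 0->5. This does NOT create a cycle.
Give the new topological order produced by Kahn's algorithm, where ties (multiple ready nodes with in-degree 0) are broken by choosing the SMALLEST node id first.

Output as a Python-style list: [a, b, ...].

Answer: [0, 1, 2, 3, 4, 5]

Derivation:
Old toposort: [0, 1, 2, 3, 4, 5]
Added edge: 0->5
Position of 0 (0) < position of 5 (5). Old order still valid.
Run Kahn's algorithm (break ties by smallest node id):
  initial in-degrees: [0, 0, 0, 2, 2, 2]
  ready (indeg=0): [0, 1, 2]
  pop 0: indeg[3]->1; indeg[4]->1; indeg[5]->1 | ready=[1, 2] | order so far=[0]
  pop 1: indeg[3]->0 | ready=[2, 3] | order so far=[0, 1]
  pop 2: indeg[5]->0 | ready=[3, 5] | order so far=[0, 1, 2]
  pop 3: indeg[4]->0 | ready=[4, 5] | order so far=[0, 1, 2, 3]
  pop 4: no out-edges | ready=[5] | order so far=[0, 1, 2, 3, 4]
  pop 5: no out-edges | ready=[] | order so far=[0, 1, 2, 3, 4, 5]
  Result: [0, 1, 2, 3, 4, 5]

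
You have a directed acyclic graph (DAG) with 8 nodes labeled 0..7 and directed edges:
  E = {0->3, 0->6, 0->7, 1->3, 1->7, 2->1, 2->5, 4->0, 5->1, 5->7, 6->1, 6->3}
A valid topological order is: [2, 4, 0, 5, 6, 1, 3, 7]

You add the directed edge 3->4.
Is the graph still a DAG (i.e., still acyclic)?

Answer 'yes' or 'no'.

Answer: no

Derivation:
Given toposort: [2, 4, 0, 5, 6, 1, 3, 7]
Position of 3: index 6; position of 4: index 1
New edge 3->4: backward (u after v in old order)
Backward edge: old toposort is now invalid. Check if this creates a cycle.
Does 4 already reach 3? Reachable from 4: [0, 1, 3, 4, 6, 7]. YES -> cycle!
Still a DAG? no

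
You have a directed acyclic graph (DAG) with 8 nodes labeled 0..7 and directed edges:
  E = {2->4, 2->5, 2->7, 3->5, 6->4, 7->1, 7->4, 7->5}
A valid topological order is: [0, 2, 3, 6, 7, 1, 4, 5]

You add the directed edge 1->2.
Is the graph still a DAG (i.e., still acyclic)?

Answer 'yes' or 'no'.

Given toposort: [0, 2, 3, 6, 7, 1, 4, 5]
Position of 1: index 5; position of 2: index 1
New edge 1->2: backward (u after v in old order)
Backward edge: old toposort is now invalid. Check if this creates a cycle.
Does 2 already reach 1? Reachable from 2: [1, 2, 4, 5, 7]. YES -> cycle!
Still a DAG? no

Answer: no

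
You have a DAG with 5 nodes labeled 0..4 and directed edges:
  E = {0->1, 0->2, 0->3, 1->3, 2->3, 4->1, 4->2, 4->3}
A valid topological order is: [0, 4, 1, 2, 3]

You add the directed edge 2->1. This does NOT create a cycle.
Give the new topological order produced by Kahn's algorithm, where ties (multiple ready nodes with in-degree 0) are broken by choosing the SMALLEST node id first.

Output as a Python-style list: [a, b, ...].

Old toposort: [0, 4, 1, 2, 3]
Added edge: 2->1
Position of 2 (3) > position of 1 (2). Must reorder: 2 must now come before 1.
Run Kahn's algorithm (break ties by smallest node id):
  initial in-degrees: [0, 3, 2, 4, 0]
  ready (indeg=0): [0, 4]
  pop 0: indeg[1]->2; indeg[2]->1; indeg[3]->3 | ready=[4] | order so far=[0]
  pop 4: indeg[1]->1; indeg[2]->0; indeg[3]->2 | ready=[2] | order so far=[0, 4]
  pop 2: indeg[1]->0; indeg[3]->1 | ready=[1] | order so far=[0, 4, 2]
  pop 1: indeg[3]->0 | ready=[3] | order so far=[0, 4, 2, 1]
  pop 3: no out-edges | ready=[] | order so far=[0, 4, 2, 1, 3]
  Result: [0, 4, 2, 1, 3]

Answer: [0, 4, 2, 1, 3]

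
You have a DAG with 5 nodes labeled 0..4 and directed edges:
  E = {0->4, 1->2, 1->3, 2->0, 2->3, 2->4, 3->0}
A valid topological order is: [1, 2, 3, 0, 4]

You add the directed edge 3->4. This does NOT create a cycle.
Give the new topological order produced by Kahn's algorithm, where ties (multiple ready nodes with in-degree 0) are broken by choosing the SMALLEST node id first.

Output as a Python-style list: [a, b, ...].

Answer: [1, 2, 3, 0, 4]

Derivation:
Old toposort: [1, 2, 3, 0, 4]
Added edge: 3->4
Position of 3 (2) < position of 4 (4). Old order still valid.
Run Kahn's algorithm (break ties by smallest node id):
  initial in-degrees: [2, 0, 1, 2, 3]
  ready (indeg=0): [1]
  pop 1: indeg[2]->0; indeg[3]->1 | ready=[2] | order so far=[1]
  pop 2: indeg[0]->1; indeg[3]->0; indeg[4]->2 | ready=[3] | order so far=[1, 2]
  pop 3: indeg[0]->0; indeg[4]->1 | ready=[0] | order so far=[1, 2, 3]
  pop 0: indeg[4]->0 | ready=[4] | order so far=[1, 2, 3, 0]
  pop 4: no out-edges | ready=[] | order so far=[1, 2, 3, 0, 4]
  Result: [1, 2, 3, 0, 4]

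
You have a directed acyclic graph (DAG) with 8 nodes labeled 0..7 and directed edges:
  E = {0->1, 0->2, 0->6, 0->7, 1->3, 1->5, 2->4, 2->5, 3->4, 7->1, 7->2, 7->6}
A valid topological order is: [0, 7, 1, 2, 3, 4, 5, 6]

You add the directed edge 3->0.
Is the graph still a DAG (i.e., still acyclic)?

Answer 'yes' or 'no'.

Answer: no

Derivation:
Given toposort: [0, 7, 1, 2, 3, 4, 5, 6]
Position of 3: index 4; position of 0: index 0
New edge 3->0: backward (u after v in old order)
Backward edge: old toposort is now invalid. Check if this creates a cycle.
Does 0 already reach 3? Reachable from 0: [0, 1, 2, 3, 4, 5, 6, 7]. YES -> cycle!
Still a DAG? no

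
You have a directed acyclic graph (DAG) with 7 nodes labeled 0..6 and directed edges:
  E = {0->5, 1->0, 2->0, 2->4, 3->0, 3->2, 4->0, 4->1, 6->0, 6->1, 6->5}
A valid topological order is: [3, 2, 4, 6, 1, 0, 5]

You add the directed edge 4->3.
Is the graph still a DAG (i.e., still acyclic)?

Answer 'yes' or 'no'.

Given toposort: [3, 2, 4, 6, 1, 0, 5]
Position of 4: index 2; position of 3: index 0
New edge 4->3: backward (u after v in old order)
Backward edge: old toposort is now invalid. Check if this creates a cycle.
Does 3 already reach 4? Reachable from 3: [0, 1, 2, 3, 4, 5]. YES -> cycle!
Still a DAG? no

Answer: no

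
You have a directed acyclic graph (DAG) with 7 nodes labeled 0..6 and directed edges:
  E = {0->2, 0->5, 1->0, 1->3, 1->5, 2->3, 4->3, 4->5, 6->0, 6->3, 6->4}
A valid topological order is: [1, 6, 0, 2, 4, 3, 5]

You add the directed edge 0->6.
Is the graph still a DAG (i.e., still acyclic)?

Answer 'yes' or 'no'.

Given toposort: [1, 6, 0, 2, 4, 3, 5]
Position of 0: index 2; position of 6: index 1
New edge 0->6: backward (u after v in old order)
Backward edge: old toposort is now invalid. Check if this creates a cycle.
Does 6 already reach 0? Reachable from 6: [0, 2, 3, 4, 5, 6]. YES -> cycle!
Still a DAG? no

Answer: no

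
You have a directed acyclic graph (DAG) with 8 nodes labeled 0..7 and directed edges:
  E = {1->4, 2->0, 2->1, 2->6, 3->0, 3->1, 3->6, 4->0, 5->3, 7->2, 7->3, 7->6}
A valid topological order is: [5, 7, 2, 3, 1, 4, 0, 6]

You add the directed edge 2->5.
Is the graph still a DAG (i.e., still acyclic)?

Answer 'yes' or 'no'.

Given toposort: [5, 7, 2, 3, 1, 4, 0, 6]
Position of 2: index 2; position of 5: index 0
New edge 2->5: backward (u after v in old order)
Backward edge: old toposort is now invalid. Check if this creates a cycle.
Does 5 already reach 2? Reachable from 5: [0, 1, 3, 4, 5, 6]. NO -> still a DAG (reorder needed).
Still a DAG? yes

Answer: yes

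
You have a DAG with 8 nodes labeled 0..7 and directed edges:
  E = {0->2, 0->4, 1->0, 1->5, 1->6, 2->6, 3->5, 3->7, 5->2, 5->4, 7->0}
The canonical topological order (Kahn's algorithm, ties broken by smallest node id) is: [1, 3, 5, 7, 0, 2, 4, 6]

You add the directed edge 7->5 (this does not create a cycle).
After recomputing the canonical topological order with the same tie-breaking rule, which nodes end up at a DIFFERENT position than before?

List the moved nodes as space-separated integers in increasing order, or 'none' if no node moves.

Answer: 0 5 7

Derivation:
Old toposort: [1, 3, 5, 7, 0, 2, 4, 6]
Added edge 7->5
Recompute Kahn (smallest-id tiebreak):
  initial in-degrees: [2, 0, 2, 0, 2, 3, 2, 1]
  ready (indeg=0): [1, 3]
  pop 1: indeg[0]->1; indeg[5]->2; indeg[6]->1 | ready=[3] | order so far=[1]
  pop 3: indeg[5]->1; indeg[7]->0 | ready=[7] | order so far=[1, 3]
  pop 7: indeg[0]->0; indeg[5]->0 | ready=[0, 5] | order so far=[1, 3, 7]
  pop 0: indeg[2]->1; indeg[4]->1 | ready=[5] | order so far=[1, 3, 7, 0]
  pop 5: indeg[2]->0; indeg[4]->0 | ready=[2, 4] | order so far=[1, 3, 7, 0, 5]
  pop 2: indeg[6]->0 | ready=[4, 6] | order so far=[1, 3, 7, 0, 5, 2]
  pop 4: no out-edges | ready=[6] | order so far=[1, 3, 7, 0, 5, 2, 4]
  pop 6: no out-edges | ready=[] | order so far=[1, 3, 7, 0, 5, 2, 4, 6]
New canonical toposort: [1, 3, 7, 0, 5, 2, 4, 6]
Compare positions:
  Node 0: index 4 -> 3 (moved)
  Node 1: index 0 -> 0 (same)
  Node 2: index 5 -> 5 (same)
  Node 3: index 1 -> 1 (same)
  Node 4: index 6 -> 6 (same)
  Node 5: index 2 -> 4 (moved)
  Node 6: index 7 -> 7 (same)
  Node 7: index 3 -> 2 (moved)
Nodes that changed position: 0 5 7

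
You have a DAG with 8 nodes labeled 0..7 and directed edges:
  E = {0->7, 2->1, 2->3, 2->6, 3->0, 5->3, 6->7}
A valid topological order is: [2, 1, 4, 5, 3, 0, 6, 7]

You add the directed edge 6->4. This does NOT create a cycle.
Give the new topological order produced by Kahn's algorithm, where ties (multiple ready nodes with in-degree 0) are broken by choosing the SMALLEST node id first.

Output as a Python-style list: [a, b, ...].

Old toposort: [2, 1, 4, 5, 3, 0, 6, 7]
Added edge: 6->4
Position of 6 (6) > position of 4 (2). Must reorder: 6 must now come before 4.
Run Kahn's algorithm (break ties by smallest node id):
  initial in-degrees: [1, 1, 0, 2, 1, 0, 1, 2]
  ready (indeg=0): [2, 5]
  pop 2: indeg[1]->0; indeg[3]->1; indeg[6]->0 | ready=[1, 5, 6] | order so far=[2]
  pop 1: no out-edges | ready=[5, 6] | order so far=[2, 1]
  pop 5: indeg[3]->0 | ready=[3, 6] | order so far=[2, 1, 5]
  pop 3: indeg[0]->0 | ready=[0, 6] | order so far=[2, 1, 5, 3]
  pop 0: indeg[7]->1 | ready=[6] | order so far=[2, 1, 5, 3, 0]
  pop 6: indeg[4]->0; indeg[7]->0 | ready=[4, 7] | order so far=[2, 1, 5, 3, 0, 6]
  pop 4: no out-edges | ready=[7] | order so far=[2, 1, 5, 3, 0, 6, 4]
  pop 7: no out-edges | ready=[] | order so far=[2, 1, 5, 3, 0, 6, 4, 7]
  Result: [2, 1, 5, 3, 0, 6, 4, 7]

Answer: [2, 1, 5, 3, 0, 6, 4, 7]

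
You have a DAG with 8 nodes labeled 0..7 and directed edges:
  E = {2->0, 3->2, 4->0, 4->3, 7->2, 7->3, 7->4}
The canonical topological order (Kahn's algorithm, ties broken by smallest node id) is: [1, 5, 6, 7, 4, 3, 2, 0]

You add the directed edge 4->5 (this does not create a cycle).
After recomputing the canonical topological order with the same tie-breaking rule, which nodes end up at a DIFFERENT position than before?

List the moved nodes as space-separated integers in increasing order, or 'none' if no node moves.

Answer: 0 2 3 4 5 6 7

Derivation:
Old toposort: [1, 5, 6, 7, 4, 3, 2, 0]
Added edge 4->5
Recompute Kahn (smallest-id tiebreak):
  initial in-degrees: [2, 0, 2, 2, 1, 1, 0, 0]
  ready (indeg=0): [1, 6, 7]
  pop 1: no out-edges | ready=[6, 7] | order so far=[1]
  pop 6: no out-edges | ready=[7] | order so far=[1, 6]
  pop 7: indeg[2]->1; indeg[3]->1; indeg[4]->0 | ready=[4] | order so far=[1, 6, 7]
  pop 4: indeg[0]->1; indeg[3]->0; indeg[5]->0 | ready=[3, 5] | order so far=[1, 6, 7, 4]
  pop 3: indeg[2]->0 | ready=[2, 5] | order so far=[1, 6, 7, 4, 3]
  pop 2: indeg[0]->0 | ready=[0, 5] | order so far=[1, 6, 7, 4, 3, 2]
  pop 0: no out-edges | ready=[5] | order so far=[1, 6, 7, 4, 3, 2, 0]
  pop 5: no out-edges | ready=[] | order so far=[1, 6, 7, 4, 3, 2, 0, 5]
New canonical toposort: [1, 6, 7, 4, 3, 2, 0, 5]
Compare positions:
  Node 0: index 7 -> 6 (moved)
  Node 1: index 0 -> 0 (same)
  Node 2: index 6 -> 5 (moved)
  Node 3: index 5 -> 4 (moved)
  Node 4: index 4 -> 3 (moved)
  Node 5: index 1 -> 7 (moved)
  Node 6: index 2 -> 1 (moved)
  Node 7: index 3 -> 2 (moved)
Nodes that changed position: 0 2 3 4 5 6 7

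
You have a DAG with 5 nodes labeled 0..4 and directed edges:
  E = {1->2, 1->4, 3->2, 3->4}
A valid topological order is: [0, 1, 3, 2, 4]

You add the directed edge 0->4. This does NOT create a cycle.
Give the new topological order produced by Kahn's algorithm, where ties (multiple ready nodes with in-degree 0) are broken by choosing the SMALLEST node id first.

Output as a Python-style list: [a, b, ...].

Answer: [0, 1, 3, 2, 4]

Derivation:
Old toposort: [0, 1, 3, 2, 4]
Added edge: 0->4
Position of 0 (0) < position of 4 (4). Old order still valid.
Run Kahn's algorithm (break ties by smallest node id):
  initial in-degrees: [0, 0, 2, 0, 3]
  ready (indeg=0): [0, 1, 3]
  pop 0: indeg[4]->2 | ready=[1, 3] | order so far=[0]
  pop 1: indeg[2]->1; indeg[4]->1 | ready=[3] | order so far=[0, 1]
  pop 3: indeg[2]->0; indeg[4]->0 | ready=[2, 4] | order so far=[0, 1, 3]
  pop 2: no out-edges | ready=[4] | order so far=[0, 1, 3, 2]
  pop 4: no out-edges | ready=[] | order so far=[0, 1, 3, 2, 4]
  Result: [0, 1, 3, 2, 4]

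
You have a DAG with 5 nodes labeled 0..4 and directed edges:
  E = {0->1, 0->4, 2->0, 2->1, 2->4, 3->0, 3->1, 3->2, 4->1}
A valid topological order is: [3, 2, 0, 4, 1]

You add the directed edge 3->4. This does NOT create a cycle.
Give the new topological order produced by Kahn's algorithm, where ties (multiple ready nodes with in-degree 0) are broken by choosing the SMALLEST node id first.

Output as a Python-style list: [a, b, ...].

Answer: [3, 2, 0, 4, 1]

Derivation:
Old toposort: [3, 2, 0, 4, 1]
Added edge: 3->4
Position of 3 (0) < position of 4 (3). Old order still valid.
Run Kahn's algorithm (break ties by smallest node id):
  initial in-degrees: [2, 4, 1, 0, 3]
  ready (indeg=0): [3]
  pop 3: indeg[0]->1; indeg[1]->3; indeg[2]->0; indeg[4]->2 | ready=[2] | order so far=[3]
  pop 2: indeg[0]->0; indeg[1]->2; indeg[4]->1 | ready=[0] | order so far=[3, 2]
  pop 0: indeg[1]->1; indeg[4]->0 | ready=[4] | order so far=[3, 2, 0]
  pop 4: indeg[1]->0 | ready=[1] | order so far=[3, 2, 0, 4]
  pop 1: no out-edges | ready=[] | order so far=[3, 2, 0, 4, 1]
  Result: [3, 2, 0, 4, 1]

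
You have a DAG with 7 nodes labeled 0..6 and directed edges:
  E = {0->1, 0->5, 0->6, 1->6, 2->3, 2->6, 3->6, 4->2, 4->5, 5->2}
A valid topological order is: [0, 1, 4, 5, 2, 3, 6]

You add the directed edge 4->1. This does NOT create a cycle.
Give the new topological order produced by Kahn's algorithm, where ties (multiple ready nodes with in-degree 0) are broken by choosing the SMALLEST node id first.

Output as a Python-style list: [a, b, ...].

Answer: [0, 4, 1, 5, 2, 3, 6]

Derivation:
Old toposort: [0, 1, 4, 5, 2, 3, 6]
Added edge: 4->1
Position of 4 (2) > position of 1 (1). Must reorder: 4 must now come before 1.
Run Kahn's algorithm (break ties by smallest node id):
  initial in-degrees: [0, 2, 2, 1, 0, 2, 4]
  ready (indeg=0): [0, 4]
  pop 0: indeg[1]->1; indeg[5]->1; indeg[6]->3 | ready=[4] | order so far=[0]
  pop 4: indeg[1]->0; indeg[2]->1; indeg[5]->0 | ready=[1, 5] | order so far=[0, 4]
  pop 1: indeg[6]->2 | ready=[5] | order so far=[0, 4, 1]
  pop 5: indeg[2]->0 | ready=[2] | order so far=[0, 4, 1, 5]
  pop 2: indeg[3]->0; indeg[6]->1 | ready=[3] | order so far=[0, 4, 1, 5, 2]
  pop 3: indeg[6]->0 | ready=[6] | order so far=[0, 4, 1, 5, 2, 3]
  pop 6: no out-edges | ready=[] | order so far=[0, 4, 1, 5, 2, 3, 6]
  Result: [0, 4, 1, 5, 2, 3, 6]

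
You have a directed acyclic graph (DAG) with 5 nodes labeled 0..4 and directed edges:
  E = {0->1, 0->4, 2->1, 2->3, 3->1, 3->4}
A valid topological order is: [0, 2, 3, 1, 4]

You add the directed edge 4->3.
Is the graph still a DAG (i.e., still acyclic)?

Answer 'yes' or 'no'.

Given toposort: [0, 2, 3, 1, 4]
Position of 4: index 4; position of 3: index 2
New edge 4->3: backward (u after v in old order)
Backward edge: old toposort is now invalid. Check if this creates a cycle.
Does 3 already reach 4? Reachable from 3: [1, 3, 4]. YES -> cycle!
Still a DAG? no

Answer: no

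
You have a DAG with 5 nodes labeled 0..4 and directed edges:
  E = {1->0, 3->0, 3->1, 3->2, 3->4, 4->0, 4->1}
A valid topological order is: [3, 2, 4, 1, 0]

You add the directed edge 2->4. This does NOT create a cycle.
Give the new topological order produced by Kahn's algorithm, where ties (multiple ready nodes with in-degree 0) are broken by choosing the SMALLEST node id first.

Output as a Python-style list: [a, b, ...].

Old toposort: [3, 2, 4, 1, 0]
Added edge: 2->4
Position of 2 (1) < position of 4 (2). Old order still valid.
Run Kahn's algorithm (break ties by smallest node id):
  initial in-degrees: [3, 2, 1, 0, 2]
  ready (indeg=0): [3]
  pop 3: indeg[0]->2; indeg[1]->1; indeg[2]->0; indeg[4]->1 | ready=[2] | order so far=[3]
  pop 2: indeg[4]->0 | ready=[4] | order so far=[3, 2]
  pop 4: indeg[0]->1; indeg[1]->0 | ready=[1] | order so far=[3, 2, 4]
  pop 1: indeg[0]->0 | ready=[0] | order so far=[3, 2, 4, 1]
  pop 0: no out-edges | ready=[] | order so far=[3, 2, 4, 1, 0]
  Result: [3, 2, 4, 1, 0]

Answer: [3, 2, 4, 1, 0]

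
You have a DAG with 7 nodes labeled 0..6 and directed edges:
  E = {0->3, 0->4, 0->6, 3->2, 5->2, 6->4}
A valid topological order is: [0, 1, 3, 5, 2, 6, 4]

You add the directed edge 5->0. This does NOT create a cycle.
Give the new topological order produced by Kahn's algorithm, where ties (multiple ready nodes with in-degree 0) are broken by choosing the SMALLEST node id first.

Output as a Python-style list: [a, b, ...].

Old toposort: [0, 1, 3, 5, 2, 6, 4]
Added edge: 5->0
Position of 5 (3) > position of 0 (0). Must reorder: 5 must now come before 0.
Run Kahn's algorithm (break ties by smallest node id):
  initial in-degrees: [1, 0, 2, 1, 2, 0, 1]
  ready (indeg=0): [1, 5]
  pop 1: no out-edges | ready=[5] | order so far=[1]
  pop 5: indeg[0]->0; indeg[2]->1 | ready=[0] | order so far=[1, 5]
  pop 0: indeg[3]->0; indeg[4]->1; indeg[6]->0 | ready=[3, 6] | order so far=[1, 5, 0]
  pop 3: indeg[2]->0 | ready=[2, 6] | order so far=[1, 5, 0, 3]
  pop 2: no out-edges | ready=[6] | order so far=[1, 5, 0, 3, 2]
  pop 6: indeg[4]->0 | ready=[4] | order so far=[1, 5, 0, 3, 2, 6]
  pop 4: no out-edges | ready=[] | order so far=[1, 5, 0, 3, 2, 6, 4]
  Result: [1, 5, 0, 3, 2, 6, 4]

Answer: [1, 5, 0, 3, 2, 6, 4]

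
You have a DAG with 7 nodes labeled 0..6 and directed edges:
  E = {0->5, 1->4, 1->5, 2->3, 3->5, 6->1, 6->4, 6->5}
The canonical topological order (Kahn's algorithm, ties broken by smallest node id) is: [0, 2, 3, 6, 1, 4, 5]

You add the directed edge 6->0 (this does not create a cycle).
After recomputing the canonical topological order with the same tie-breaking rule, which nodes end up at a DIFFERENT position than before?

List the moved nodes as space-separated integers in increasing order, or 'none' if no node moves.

Old toposort: [0, 2, 3, 6, 1, 4, 5]
Added edge 6->0
Recompute Kahn (smallest-id tiebreak):
  initial in-degrees: [1, 1, 0, 1, 2, 4, 0]
  ready (indeg=0): [2, 6]
  pop 2: indeg[3]->0 | ready=[3, 6] | order so far=[2]
  pop 3: indeg[5]->3 | ready=[6] | order so far=[2, 3]
  pop 6: indeg[0]->0; indeg[1]->0; indeg[4]->1; indeg[5]->2 | ready=[0, 1] | order so far=[2, 3, 6]
  pop 0: indeg[5]->1 | ready=[1] | order so far=[2, 3, 6, 0]
  pop 1: indeg[4]->0; indeg[5]->0 | ready=[4, 5] | order so far=[2, 3, 6, 0, 1]
  pop 4: no out-edges | ready=[5] | order so far=[2, 3, 6, 0, 1, 4]
  pop 5: no out-edges | ready=[] | order so far=[2, 3, 6, 0, 1, 4, 5]
New canonical toposort: [2, 3, 6, 0, 1, 4, 5]
Compare positions:
  Node 0: index 0 -> 3 (moved)
  Node 1: index 4 -> 4 (same)
  Node 2: index 1 -> 0 (moved)
  Node 3: index 2 -> 1 (moved)
  Node 4: index 5 -> 5 (same)
  Node 5: index 6 -> 6 (same)
  Node 6: index 3 -> 2 (moved)
Nodes that changed position: 0 2 3 6

Answer: 0 2 3 6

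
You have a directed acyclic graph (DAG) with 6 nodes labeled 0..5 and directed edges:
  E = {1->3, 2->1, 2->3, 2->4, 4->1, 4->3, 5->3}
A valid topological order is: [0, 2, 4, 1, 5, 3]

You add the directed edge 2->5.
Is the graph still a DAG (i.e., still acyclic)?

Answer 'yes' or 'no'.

Given toposort: [0, 2, 4, 1, 5, 3]
Position of 2: index 1; position of 5: index 4
New edge 2->5: forward
Forward edge: respects the existing order. Still a DAG, same toposort still valid.
Still a DAG? yes

Answer: yes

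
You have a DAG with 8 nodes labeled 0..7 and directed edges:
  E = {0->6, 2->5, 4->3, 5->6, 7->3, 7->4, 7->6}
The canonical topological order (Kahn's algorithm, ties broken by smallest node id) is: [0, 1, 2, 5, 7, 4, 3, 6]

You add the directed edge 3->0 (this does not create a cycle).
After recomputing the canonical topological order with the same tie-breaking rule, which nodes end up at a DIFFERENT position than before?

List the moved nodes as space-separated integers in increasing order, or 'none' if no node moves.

Answer: 0 1 2 3 4 5 7

Derivation:
Old toposort: [0, 1, 2, 5, 7, 4, 3, 6]
Added edge 3->0
Recompute Kahn (smallest-id tiebreak):
  initial in-degrees: [1, 0, 0, 2, 1, 1, 3, 0]
  ready (indeg=0): [1, 2, 7]
  pop 1: no out-edges | ready=[2, 7] | order so far=[1]
  pop 2: indeg[5]->0 | ready=[5, 7] | order so far=[1, 2]
  pop 5: indeg[6]->2 | ready=[7] | order so far=[1, 2, 5]
  pop 7: indeg[3]->1; indeg[4]->0; indeg[6]->1 | ready=[4] | order so far=[1, 2, 5, 7]
  pop 4: indeg[3]->0 | ready=[3] | order so far=[1, 2, 5, 7, 4]
  pop 3: indeg[0]->0 | ready=[0] | order so far=[1, 2, 5, 7, 4, 3]
  pop 0: indeg[6]->0 | ready=[6] | order so far=[1, 2, 5, 7, 4, 3, 0]
  pop 6: no out-edges | ready=[] | order so far=[1, 2, 5, 7, 4, 3, 0, 6]
New canonical toposort: [1, 2, 5, 7, 4, 3, 0, 6]
Compare positions:
  Node 0: index 0 -> 6 (moved)
  Node 1: index 1 -> 0 (moved)
  Node 2: index 2 -> 1 (moved)
  Node 3: index 6 -> 5 (moved)
  Node 4: index 5 -> 4 (moved)
  Node 5: index 3 -> 2 (moved)
  Node 6: index 7 -> 7 (same)
  Node 7: index 4 -> 3 (moved)
Nodes that changed position: 0 1 2 3 4 5 7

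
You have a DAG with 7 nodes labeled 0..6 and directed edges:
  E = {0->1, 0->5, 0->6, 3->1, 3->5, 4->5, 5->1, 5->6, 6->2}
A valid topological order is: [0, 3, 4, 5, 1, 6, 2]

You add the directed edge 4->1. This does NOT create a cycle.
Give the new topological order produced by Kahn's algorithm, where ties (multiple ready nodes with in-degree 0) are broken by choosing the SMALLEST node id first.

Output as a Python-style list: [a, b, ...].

Old toposort: [0, 3, 4, 5, 1, 6, 2]
Added edge: 4->1
Position of 4 (2) < position of 1 (4). Old order still valid.
Run Kahn's algorithm (break ties by smallest node id):
  initial in-degrees: [0, 4, 1, 0, 0, 3, 2]
  ready (indeg=0): [0, 3, 4]
  pop 0: indeg[1]->3; indeg[5]->2; indeg[6]->1 | ready=[3, 4] | order so far=[0]
  pop 3: indeg[1]->2; indeg[5]->1 | ready=[4] | order so far=[0, 3]
  pop 4: indeg[1]->1; indeg[5]->0 | ready=[5] | order so far=[0, 3, 4]
  pop 5: indeg[1]->0; indeg[6]->0 | ready=[1, 6] | order so far=[0, 3, 4, 5]
  pop 1: no out-edges | ready=[6] | order so far=[0, 3, 4, 5, 1]
  pop 6: indeg[2]->0 | ready=[2] | order so far=[0, 3, 4, 5, 1, 6]
  pop 2: no out-edges | ready=[] | order so far=[0, 3, 4, 5, 1, 6, 2]
  Result: [0, 3, 4, 5, 1, 6, 2]

Answer: [0, 3, 4, 5, 1, 6, 2]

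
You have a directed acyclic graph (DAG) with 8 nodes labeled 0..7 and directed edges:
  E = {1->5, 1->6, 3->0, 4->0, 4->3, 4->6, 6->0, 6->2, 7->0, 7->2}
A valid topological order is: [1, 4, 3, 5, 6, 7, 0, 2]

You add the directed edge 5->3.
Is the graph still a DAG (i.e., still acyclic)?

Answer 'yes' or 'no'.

Given toposort: [1, 4, 3, 5, 6, 7, 0, 2]
Position of 5: index 3; position of 3: index 2
New edge 5->3: backward (u after v in old order)
Backward edge: old toposort is now invalid. Check if this creates a cycle.
Does 3 already reach 5? Reachable from 3: [0, 3]. NO -> still a DAG (reorder needed).
Still a DAG? yes

Answer: yes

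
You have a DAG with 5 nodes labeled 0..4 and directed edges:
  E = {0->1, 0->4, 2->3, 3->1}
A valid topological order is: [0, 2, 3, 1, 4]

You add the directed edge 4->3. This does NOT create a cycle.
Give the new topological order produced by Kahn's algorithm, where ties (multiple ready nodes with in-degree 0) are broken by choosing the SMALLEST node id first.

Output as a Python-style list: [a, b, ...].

Old toposort: [0, 2, 3, 1, 4]
Added edge: 4->3
Position of 4 (4) > position of 3 (2). Must reorder: 4 must now come before 3.
Run Kahn's algorithm (break ties by smallest node id):
  initial in-degrees: [0, 2, 0, 2, 1]
  ready (indeg=0): [0, 2]
  pop 0: indeg[1]->1; indeg[4]->0 | ready=[2, 4] | order so far=[0]
  pop 2: indeg[3]->1 | ready=[4] | order so far=[0, 2]
  pop 4: indeg[3]->0 | ready=[3] | order so far=[0, 2, 4]
  pop 3: indeg[1]->0 | ready=[1] | order so far=[0, 2, 4, 3]
  pop 1: no out-edges | ready=[] | order so far=[0, 2, 4, 3, 1]
  Result: [0, 2, 4, 3, 1]

Answer: [0, 2, 4, 3, 1]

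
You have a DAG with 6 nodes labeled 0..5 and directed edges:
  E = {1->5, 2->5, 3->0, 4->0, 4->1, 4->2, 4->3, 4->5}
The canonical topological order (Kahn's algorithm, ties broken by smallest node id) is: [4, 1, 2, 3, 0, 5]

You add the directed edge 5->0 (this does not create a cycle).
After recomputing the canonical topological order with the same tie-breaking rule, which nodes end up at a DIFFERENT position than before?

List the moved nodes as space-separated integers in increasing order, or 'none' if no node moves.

Answer: 0 5

Derivation:
Old toposort: [4, 1, 2, 3, 0, 5]
Added edge 5->0
Recompute Kahn (smallest-id tiebreak):
  initial in-degrees: [3, 1, 1, 1, 0, 3]
  ready (indeg=0): [4]
  pop 4: indeg[0]->2; indeg[1]->0; indeg[2]->0; indeg[3]->0; indeg[5]->2 | ready=[1, 2, 3] | order so far=[4]
  pop 1: indeg[5]->1 | ready=[2, 3] | order so far=[4, 1]
  pop 2: indeg[5]->0 | ready=[3, 5] | order so far=[4, 1, 2]
  pop 3: indeg[0]->1 | ready=[5] | order so far=[4, 1, 2, 3]
  pop 5: indeg[0]->0 | ready=[0] | order so far=[4, 1, 2, 3, 5]
  pop 0: no out-edges | ready=[] | order so far=[4, 1, 2, 3, 5, 0]
New canonical toposort: [4, 1, 2, 3, 5, 0]
Compare positions:
  Node 0: index 4 -> 5 (moved)
  Node 1: index 1 -> 1 (same)
  Node 2: index 2 -> 2 (same)
  Node 3: index 3 -> 3 (same)
  Node 4: index 0 -> 0 (same)
  Node 5: index 5 -> 4 (moved)
Nodes that changed position: 0 5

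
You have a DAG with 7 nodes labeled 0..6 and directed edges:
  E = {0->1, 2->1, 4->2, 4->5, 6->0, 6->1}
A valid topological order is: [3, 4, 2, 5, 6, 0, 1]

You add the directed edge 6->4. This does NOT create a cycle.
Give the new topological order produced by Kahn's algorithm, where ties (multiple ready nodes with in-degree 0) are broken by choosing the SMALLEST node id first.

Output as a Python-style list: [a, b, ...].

Answer: [3, 6, 0, 4, 2, 1, 5]

Derivation:
Old toposort: [3, 4, 2, 5, 6, 0, 1]
Added edge: 6->4
Position of 6 (4) > position of 4 (1). Must reorder: 6 must now come before 4.
Run Kahn's algorithm (break ties by smallest node id):
  initial in-degrees: [1, 3, 1, 0, 1, 1, 0]
  ready (indeg=0): [3, 6]
  pop 3: no out-edges | ready=[6] | order so far=[3]
  pop 6: indeg[0]->0; indeg[1]->2; indeg[4]->0 | ready=[0, 4] | order so far=[3, 6]
  pop 0: indeg[1]->1 | ready=[4] | order so far=[3, 6, 0]
  pop 4: indeg[2]->0; indeg[5]->0 | ready=[2, 5] | order so far=[3, 6, 0, 4]
  pop 2: indeg[1]->0 | ready=[1, 5] | order so far=[3, 6, 0, 4, 2]
  pop 1: no out-edges | ready=[5] | order so far=[3, 6, 0, 4, 2, 1]
  pop 5: no out-edges | ready=[] | order so far=[3, 6, 0, 4, 2, 1, 5]
  Result: [3, 6, 0, 4, 2, 1, 5]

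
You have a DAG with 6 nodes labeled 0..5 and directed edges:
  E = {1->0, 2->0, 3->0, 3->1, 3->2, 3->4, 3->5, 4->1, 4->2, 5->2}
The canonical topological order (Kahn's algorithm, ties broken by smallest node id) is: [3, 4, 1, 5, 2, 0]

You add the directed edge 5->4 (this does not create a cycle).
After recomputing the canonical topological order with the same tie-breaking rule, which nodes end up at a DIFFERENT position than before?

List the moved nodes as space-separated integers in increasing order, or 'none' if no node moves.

Answer: 1 4 5

Derivation:
Old toposort: [3, 4, 1, 5, 2, 0]
Added edge 5->4
Recompute Kahn (smallest-id tiebreak):
  initial in-degrees: [3, 2, 3, 0, 2, 1]
  ready (indeg=0): [3]
  pop 3: indeg[0]->2; indeg[1]->1; indeg[2]->2; indeg[4]->1; indeg[5]->0 | ready=[5] | order so far=[3]
  pop 5: indeg[2]->1; indeg[4]->0 | ready=[4] | order so far=[3, 5]
  pop 4: indeg[1]->0; indeg[2]->0 | ready=[1, 2] | order so far=[3, 5, 4]
  pop 1: indeg[0]->1 | ready=[2] | order so far=[3, 5, 4, 1]
  pop 2: indeg[0]->0 | ready=[0] | order so far=[3, 5, 4, 1, 2]
  pop 0: no out-edges | ready=[] | order so far=[3, 5, 4, 1, 2, 0]
New canonical toposort: [3, 5, 4, 1, 2, 0]
Compare positions:
  Node 0: index 5 -> 5 (same)
  Node 1: index 2 -> 3 (moved)
  Node 2: index 4 -> 4 (same)
  Node 3: index 0 -> 0 (same)
  Node 4: index 1 -> 2 (moved)
  Node 5: index 3 -> 1 (moved)
Nodes that changed position: 1 4 5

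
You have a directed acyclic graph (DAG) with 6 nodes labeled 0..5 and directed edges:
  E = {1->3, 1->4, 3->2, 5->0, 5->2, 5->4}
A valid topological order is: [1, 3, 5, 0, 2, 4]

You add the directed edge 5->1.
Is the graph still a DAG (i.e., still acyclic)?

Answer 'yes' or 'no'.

Answer: yes

Derivation:
Given toposort: [1, 3, 5, 0, 2, 4]
Position of 5: index 2; position of 1: index 0
New edge 5->1: backward (u after v in old order)
Backward edge: old toposort is now invalid. Check if this creates a cycle.
Does 1 already reach 5? Reachable from 1: [1, 2, 3, 4]. NO -> still a DAG (reorder needed).
Still a DAG? yes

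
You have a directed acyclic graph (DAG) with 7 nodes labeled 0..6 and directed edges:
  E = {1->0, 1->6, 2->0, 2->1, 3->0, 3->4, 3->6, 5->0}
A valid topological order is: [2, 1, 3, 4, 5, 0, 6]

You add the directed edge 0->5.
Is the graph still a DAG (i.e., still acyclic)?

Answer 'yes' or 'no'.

Given toposort: [2, 1, 3, 4, 5, 0, 6]
Position of 0: index 5; position of 5: index 4
New edge 0->5: backward (u after v in old order)
Backward edge: old toposort is now invalid. Check if this creates a cycle.
Does 5 already reach 0? Reachable from 5: [0, 5]. YES -> cycle!
Still a DAG? no

Answer: no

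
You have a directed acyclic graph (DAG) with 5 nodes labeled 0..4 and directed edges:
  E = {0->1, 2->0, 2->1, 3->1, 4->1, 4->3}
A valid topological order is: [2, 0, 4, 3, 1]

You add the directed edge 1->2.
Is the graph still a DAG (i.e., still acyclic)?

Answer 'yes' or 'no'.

Answer: no

Derivation:
Given toposort: [2, 0, 4, 3, 1]
Position of 1: index 4; position of 2: index 0
New edge 1->2: backward (u after v in old order)
Backward edge: old toposort is now invalid. Check if this creates a cycle.
Does 2 already reach 1? Reachable from 2: [0, 1, 2]. YES -> cycle!
Still a DAG? no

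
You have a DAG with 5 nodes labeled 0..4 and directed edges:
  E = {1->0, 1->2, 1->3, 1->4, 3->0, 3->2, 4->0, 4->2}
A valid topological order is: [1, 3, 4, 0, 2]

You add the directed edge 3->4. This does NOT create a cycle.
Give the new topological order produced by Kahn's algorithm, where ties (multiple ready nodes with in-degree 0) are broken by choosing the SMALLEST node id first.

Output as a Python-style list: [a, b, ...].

Answer: [1, 3, 4, 0, 2]

Derivation:
Old toposort: [1, 3, 4, 0, 2]
Added edge: 3->4
Position of 3 (1) < position of 4 (2). Old order still valid.
Run Kahn's algorithm (break ties by smallest node id):
  initial in-degrees: [3, 0, 3, 1, 2]
  ready (indeg=0): [1]
  pop 1: indeg[0]->2; indeg[2]->2; indeg[3]->0; indeg[4]->1 | ready=[3] | order so far=[1]
  pop 3: indeg[0]->1; indeg[2]->1; indeg[4]->0 | ready=[4] | order so far=[1, 3]
  pop 4: indeg[0]->0; indeg[2]->0 | ready=[0, 2] | order so far=[1, 3, 4]
  pop 0: no out-edges | ready=[2] | order so far=[1, 3, 4, 0]
  pop 2: no out-edges | ready=[] | order so far=[1, 3, 4, 0, 2]
  Result: [1, 3, 4, 0, 2]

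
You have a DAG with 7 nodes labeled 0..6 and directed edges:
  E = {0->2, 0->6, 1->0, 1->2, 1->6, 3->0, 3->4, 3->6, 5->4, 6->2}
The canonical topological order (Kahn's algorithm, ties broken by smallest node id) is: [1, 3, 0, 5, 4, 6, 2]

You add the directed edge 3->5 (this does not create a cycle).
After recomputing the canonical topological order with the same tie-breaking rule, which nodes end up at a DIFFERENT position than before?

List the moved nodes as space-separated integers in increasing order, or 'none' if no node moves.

Answer: none

Derivation:
Old toposort: [1, 3, 0, 5, 4, 6, 2]
Added edge 3->5
Recompute Kahn (smallest-id tiebreak):
  initial in-degrees: [2, 0, 3, 0, 2, 1, 3]
  ready (indeg=0): [1, 3]
  pop 1: indeg[0]->1; indeg[2]->2; indeg[6]->2 | ready=[3] | order so far=[1]
  pop 3: indeg[0]->0; indeg[4]->1; indeg[5]->0; indeg[6]->1 | ready=[0, 5] | order so far=[1, 3]
  pop 0: indeg[2]->1; indeg[6]->0 | ready=[5, 6] | order so far=[1, 3, 0]
  pop 5: indeg[4]->0 | ready=[4, 6] | order so far=[1, 3, 0, 5]
  pop 4: no out-edges | ready=[6] | order so far=[1, 3, 0, 5, 4]
  pop 6: indeg[2]->0 | ready=[2] | order so far=[1, 3, 0, 5, 4, 6]
  pop 2: no out-edges | ready=[] | order so far=[1, 3, 0, 5, 4, 6, 2]
New canonical toposort: [1, 3, 0, 5, 4, 6, 2]
Compare positions:
  Node 0: index 2 -> 2 (same)
  Node 1: index 0 -> 0 (same)
  Node 2: index 6 -> 6 (same)
  Node 3: index 1 -> 1 (same)
  Node 4: index 4 -> 4 (same)
  Node 5: index 3 -> 3 (same)
  Node 6: index 5 -> 5 (same)
Nodes that changed position: none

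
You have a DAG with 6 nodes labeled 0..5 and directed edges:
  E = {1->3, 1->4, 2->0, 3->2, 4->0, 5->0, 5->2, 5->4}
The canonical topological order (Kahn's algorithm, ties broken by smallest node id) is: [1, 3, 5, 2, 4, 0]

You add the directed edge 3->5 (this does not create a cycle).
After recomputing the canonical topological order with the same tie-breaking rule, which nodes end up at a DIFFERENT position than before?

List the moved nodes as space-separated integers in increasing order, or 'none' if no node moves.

Old toposort: [1, 3, 5, 2, 4, 0]
Added edge 3->5
Recompute Kahn (smallest-id tiebreak):
  initial in-degrees: [3, 0, 2, 1, 2, 1]
  ready (indeg=0): [1]
  pop 1: indeg[3]->0; indeg[4]->1 | ready=[3] | order so far=[1]
  pop 3: indeg[2]->1; indeg[5]->0 | ready=[5] | order so far=[1, 3]
  pop 5: indeg[0]->2; indeg[2]->0; indeg[4]->0 | ready=[2, 4] | order so far=[1, 3, 5]
  pop 2: indeg[0]->1 | ready=[4] | order so far=[1, 3, 5, 2]
  pop 4: indeg[0]->0 | ready=[0] | order so far=[1, 3, 5, 2, 4]
  pop 0: no out-edges | ready=[] | order so far=[1, 3, 5, 2, 4, 0]
New canonical toposort: [1, 3, 5, 2, 4, 0]
Compare positions:
  Node 0: index 5 -> 5 (same)
  Node 1: index 0 -> 0 (same)
  Node 2: index 3 -> 3 (same)
  Node 3: index 1 -> 1 (same)
  Node 4: index 4 -> 4 (same)
  Node 5: index 2 -> 2 (same)
Nodes that changed position: none

Answer: none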